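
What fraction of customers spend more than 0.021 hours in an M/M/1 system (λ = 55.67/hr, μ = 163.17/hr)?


W ~ Exponential(μ−λ) for M/M/1.
μ − λ = 163.17 − 55.67 = 107.5000
P(W > t) = e^{−(μ−λ)t} = e^{−2.2575} = 0.104612

Final: 0.104612


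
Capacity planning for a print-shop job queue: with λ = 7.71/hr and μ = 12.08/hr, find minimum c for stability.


Stability requires cμ > λ ⇔ c > λ/μ.
λ/μ = 7.71/12.08 = 0.6382
Minimum integer c = ⌊0.6382⌋ + 1 = 1
Check: 1·12.08 = 12.08 > 7.71, while 0·12.08 = 0.00 ≤ 7.71

Final: 1 servers


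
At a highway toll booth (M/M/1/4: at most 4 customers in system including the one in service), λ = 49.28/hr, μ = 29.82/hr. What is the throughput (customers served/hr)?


ρ = 1.6526; P_K = (1−ρ)ρ^4/(1−ρ^5) = 0.429752
λ_eff = λ(1 − P_K) = 49.28·(1 − 0.429752) = 49.28·0.570248 = 28.1018 /hr

Final: 28.1018 /hr


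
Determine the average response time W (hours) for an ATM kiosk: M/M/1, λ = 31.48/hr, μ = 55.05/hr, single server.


W = 1/(μ−λ) = 1/(55.05 − 31.48) = 1/23.57 = 0.04243 hr

Final: 0.04243 hr


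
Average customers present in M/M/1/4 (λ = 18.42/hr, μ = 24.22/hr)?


ρ = 18.42/24.22 = 0.7605
L = ρ[1 − (K+1)ρ^K + Kρ^(K+1)] / [(1−ρ)(1−ρ^(K+1))]
Numerator: 0.7605·(1 − 5·0.334551 + 4·0.254435) = 0.262373
Denominator: (0.2395)·(0.745565) = 0.178541
L = 0.262373/0.178541 = 1.4695

Final: 1.4695


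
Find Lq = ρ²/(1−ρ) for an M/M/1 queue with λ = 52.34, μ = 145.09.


ρ = 52.34/145.09 = 0.3607
Lq = ρ²/(1−ρ) = 0.1301/0.6393 = 0.2036

Final: 0.2036


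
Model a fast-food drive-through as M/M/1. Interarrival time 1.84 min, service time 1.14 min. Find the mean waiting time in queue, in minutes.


λ = 60/1.84 = 32.6087 /hr
μ = 60/1.14 = 52.6316 /hr
ρ = λ/μ = 32.6087/52.6316 = 0.6196
Wq = ρ/(μ−λ) = 0.6196/(52.6316−32.6087) = 0.03094 hr
In minutes: 0.03094·60 = 1.857 min

Final: 1.857 min


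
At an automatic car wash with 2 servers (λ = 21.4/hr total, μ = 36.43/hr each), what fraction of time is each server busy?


ρ = λ/(cμ) = 21.4/(2·36.43) = 21.4/72.86 = 0.2937

Final: 0.2937


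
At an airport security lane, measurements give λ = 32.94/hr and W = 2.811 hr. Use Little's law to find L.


L = λW = 32.94·2.811 = 92.5943

Final: 92.5943


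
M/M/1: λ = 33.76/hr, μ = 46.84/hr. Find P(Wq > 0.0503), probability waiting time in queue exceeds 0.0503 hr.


ρ = 33.76/46.84 = 0.7208
P(Wq > t) = ρ·e^{−(μ−λ)t} = 0.7208·e^{−0.6579}
= 0.7208·0.517925 = 0.373296

Final: 0.373296


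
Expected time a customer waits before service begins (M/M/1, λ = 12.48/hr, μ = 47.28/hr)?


ρ = 12.48/47.28 = 0.2640
Wq = ρ/(μ−λ) = 0.2640/(47.28 − 12.48) = 0.2640/34.80 = 0.007585 hr

Final: 0.007585 hr


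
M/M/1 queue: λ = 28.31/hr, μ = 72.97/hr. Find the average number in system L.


ρ = λ/μ = 28.31/72.97 = 0.3880
L = ρ/(1−ρ) = 0.3880/(1 − 0.3880) = 0.3880/0.6120 = 0.6339

Final: 0.6339


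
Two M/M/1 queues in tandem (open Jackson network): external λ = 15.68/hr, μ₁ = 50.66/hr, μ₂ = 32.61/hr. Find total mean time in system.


Each node sees arrival rate λ = 15.68/hr (tandem ⇒ throughput preserved).
W₁ = 1/(μ₁−λ) = 1/(50.66−15.68) = 0.02859 hr
W₂ = 1/(μ₂−λ) = 1/(32.61−15.68) = 0.05907 hr
W_total = W₁ + W₂ = 0.02859 + 0.05907 = 0.08765 hr

Final: 0.08765 hr


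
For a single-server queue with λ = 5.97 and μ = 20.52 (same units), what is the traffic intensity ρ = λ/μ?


ρ = λ/μ = 5.97/20.52 = 0.2909

Final: 0.2909


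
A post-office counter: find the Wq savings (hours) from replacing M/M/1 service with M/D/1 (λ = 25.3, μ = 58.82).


ρ = 25.3/58.82 = 0.4301
Wq(M/M/1) = ρ/(μ−λ) = 0.4301/33.52 = 0.01283 hr
Wq(M/D/1) = ρ/(2(μ−λ)) = 0.006416 hr
Savings = 0.01283 − 0.006416 = 0.006416 hr

Final: 0.006416 hr


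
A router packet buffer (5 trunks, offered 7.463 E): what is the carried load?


B(5,7.463) = 0.451004 (Erlang-B)
Carried load = a(1 − B) = 7.463·(1 − 0.451004) = 7.463·0.548996 = 4.0972 E

Final: 4.0972 Erlangs


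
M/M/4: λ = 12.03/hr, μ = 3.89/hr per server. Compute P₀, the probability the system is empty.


a = λ/μ = 12.03/3.89 = 3.0925; ρ = a/c = 0.7731
Σ_{k=0}^{3} a^k/k! (terms k=0..3) = 1.00000 + 3.09254 + 4.78192 + 4.92943 = 13.80389
Tail: a^4/(4!(1−ρ)) = 91.46693/(24·0.2269) = 16.79917
P₀ = 1/(13.80389 + 16.79917) = 1/30.60306 = 0.032676

Final: 0.032676


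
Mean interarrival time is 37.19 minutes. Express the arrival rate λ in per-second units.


λ = 1/(interarrival time) in consistent units.
1 second = 0.0166667 min, so λ = 0.0166667/37.19 = 0.0004481 per second

Final: 0.0004481 /sec


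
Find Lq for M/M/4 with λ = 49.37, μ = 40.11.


a = λ/μ = 1.2309; ρ = a/4 = 0.3077
P₀ = 0.290924
Lq = P₀·a^c·ρ / (c!·(1−ρ)²) = 0.290924·2.29531·0.3077/(24·0.47926)
= 0.01786

Final: 0.01786


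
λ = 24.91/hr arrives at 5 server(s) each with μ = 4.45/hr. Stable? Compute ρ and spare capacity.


Total capacity cμ = 5·4.45 = 22.25/hr
ρ = λ/(cμ) = 24.91/22.25 = 1.1196
Stable ⇔ ρ < 1: NO
Spare capacity = cμ − λ = 22.25 − 24.91 = -2.66/hr

Final: ρ = 1.1196; unstable; margin = -2.66/hr


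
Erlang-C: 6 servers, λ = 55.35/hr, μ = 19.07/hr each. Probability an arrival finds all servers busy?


a = λ/μ = 2.9025; ρ = a/6 = 0.4837
P₀ = 0.054136 (from M/M/c formula)
C(c,a) = [a^c/(c!(1−ρ))]·P₀ = [597.86288/(720·0.5163)]·0.054136
= 1.60844·0.054136 = 0.087075

Final: 0.087075


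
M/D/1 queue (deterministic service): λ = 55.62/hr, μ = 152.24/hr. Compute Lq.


ρ = 55.62/152.24 = 0.3653
M/D/1: Lq = ρ²/(2(1−ρ)) = 0.1335/(2·0.6347) = 0.10516

Final: 0.10516


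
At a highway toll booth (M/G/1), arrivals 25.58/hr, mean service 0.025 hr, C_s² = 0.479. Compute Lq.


ρ = λ·E[S] = 25.58·0.025 = 0.6395
Lq = ρ²(1+C_s²)/(2(1−ρ)) = 0.4090·(1+0.479)/(2·0.3605)
= 0.4090·1.4790/0.7210 = 0.83891

Final: 0.83891


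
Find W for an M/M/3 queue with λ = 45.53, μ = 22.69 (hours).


a = 2.0066; ρ = 0.6689; P₀ = 0.110053
Lq = P₀·a^c·ρ/(c!(1−ρ)²) = 0.90404
Wq = Lq/λ = 0.90404/45.53 = 0.01986 hr
W = Wq + 1/μ = 0.01986 + 0.04407 = 0.06393 hr

Final: 0.06393 hr


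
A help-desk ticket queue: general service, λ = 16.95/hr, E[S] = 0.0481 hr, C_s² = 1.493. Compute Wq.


ρ = λ·E[S] = 16.95·0.0481 = 0.8153
E[S²] = E[S]²(1+C_s²) = 0.0481²·(1+1.493) = 0.005768
Wq = λ·E[S²]/(2(1−ρ)) = 16.95·0.005768/(2·0.1847) = 0.26465 hr

Final: 0.26465 hr


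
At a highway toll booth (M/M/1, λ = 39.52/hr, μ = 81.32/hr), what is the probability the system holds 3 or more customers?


ρ = 39.52/81.32 = 0.4860
P(N ≥ n) = ρ^n = 0.4860^3 = 0.114778

Final: 0.114778


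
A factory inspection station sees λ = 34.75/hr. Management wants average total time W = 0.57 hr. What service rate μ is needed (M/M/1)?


W = 1/(μ−λ) ⇒ μ − λ = 1/W = 1/0.57 = 1.7544
μ = λ + 1/W = 34.75 + 1.7544 = 36.5044 per hr

Final: 36.5044 /hr


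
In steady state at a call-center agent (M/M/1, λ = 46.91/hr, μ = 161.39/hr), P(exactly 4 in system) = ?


ρ = 46.91/161.39 = 0.2907
P_n = (1−ρ)·ρ^n = (1 − 0.2907)·0.2907^4 = 0.7093·0.007138 = 0.005063

Final: 0.005063


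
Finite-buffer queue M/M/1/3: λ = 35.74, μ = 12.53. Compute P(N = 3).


ρ = λ/μ = 35.74/12.53 = 2.8524
P_K = (1−ρ)ρ^K/(1−ρ^(K+1)) = (-1.8524·23.206542)/(1 − 66.193281)
= -42.986739/-65.193281 = 0.659374

Final: 0.659374


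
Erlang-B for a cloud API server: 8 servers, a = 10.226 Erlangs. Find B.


B(c,a) = (a^c/c!) / Σ_{k=0}^{c} a^k/k!
a^8/8! = 2965.690211
Σ terms (k=0..8): 1.00000 + 10.22600 + 52.28554 + 178.22397 + 455.62958 + 931.85362 + 1588.18918 + 2320.11751 + 2965.69021 = 8503.215615
B = 2965.690211/8503.215615 = 0.348773

Final: 0.348773


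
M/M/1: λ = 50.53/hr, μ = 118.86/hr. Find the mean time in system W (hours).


W = 1/(μ−λ) = 1/(118.86 − 50.53) = 1/68.33 = 0.01463 hr

Final: 0.01463 hr


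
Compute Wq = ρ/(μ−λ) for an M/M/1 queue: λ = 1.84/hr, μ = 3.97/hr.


ρ = 1.84/3.97 = 0.4635
Wq = ρ/(μ−λ) = 0.4635/(3.97 − 1.84) = 0.4635/2.13 = 0.2176 hr

Final: 0.2176 hr


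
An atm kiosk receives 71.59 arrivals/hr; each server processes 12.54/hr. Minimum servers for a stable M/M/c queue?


Stability requires cμ > λ ⇔ c > λ/μ.
λ/μ = 71.59/12.54 = 5.7089
Minimum integer c = ⌊5.7089⌋ + 1 = 6
Check: 6·12.54 = 75.24 > 71.59, while 5·12.54 = 62.70 ≤ 71.59

Final: 6 servers


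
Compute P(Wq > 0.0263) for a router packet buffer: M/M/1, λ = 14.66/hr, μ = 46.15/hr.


ρ = 14.66/46.15 = 0.3177
P(Wq > t) = ρ·e^{−(μ−λ)t} = 0.3177·e^{−0.8282}
= 0.3177·0.436841 = 0.138767

Final: 0.138767


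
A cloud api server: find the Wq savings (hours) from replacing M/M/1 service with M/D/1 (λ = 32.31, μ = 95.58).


ρ = 32.31/95.58 = 0.3380
Wq(M/M/1) = ρ/(μ−λ) = 0.3380/63.27 = 0.005343 hr
Wq(M/D/1) = ρ/(2(μ−λ)) = 0.002671 hr
Savings = 0.005343 − 0.002671 = 0.002671 hr

Final: 0.002671 hr


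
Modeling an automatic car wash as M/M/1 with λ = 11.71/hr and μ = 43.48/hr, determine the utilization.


ρ = λ/μ = 11.71/43.48 = 0.2693

Final: 0.2693


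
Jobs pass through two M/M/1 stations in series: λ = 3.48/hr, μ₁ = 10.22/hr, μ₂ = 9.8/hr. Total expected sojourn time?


Each node sees arrival rate λ = 3.48/hr (tandem ⇒ throughput preserved).
W₁ = 1/(μ₁−λ) = 1/(10.22−3.48) = 0.14837 hr
W₂ = 1/(μ₂−λ) = 1/(9.8−3.48) = 0.15823 hr
W_total = W₁ + W₂ = 0.14837 + 0.15823 = 0.30660 hr

Final: 0.30660 hr


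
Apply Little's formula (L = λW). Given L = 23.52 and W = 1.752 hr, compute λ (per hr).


λ = L/W = 23.52/1.752 = 13.4247 /hr

Final: 13.4247 /hr


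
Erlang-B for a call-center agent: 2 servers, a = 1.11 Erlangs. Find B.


B(c,a) = (a^c/c!) / Σ_{k=0}^{c} a^k/k!
a^2/2! = 0.616050
Σ terms (k=0..2): 1.00000 + 1.11000 + 0.61605 = 2.726050
B = 0.616050/2.726050 = 0.225986

Final: 0.225986


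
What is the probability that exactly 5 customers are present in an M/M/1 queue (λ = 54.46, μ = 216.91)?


ρ = 54.46/216.91 = 0.2511
P_n = (1−ρ)·ρ^n = (1 − 0.2511)·0.2511^5 = 0.7489·0.0009977 = 0.0007472

Final: 0.0007472


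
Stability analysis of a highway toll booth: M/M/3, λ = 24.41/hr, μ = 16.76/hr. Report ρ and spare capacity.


Total capacity cμ = 3·16.76 = 50.28/hr
ρ = λ/(cμ) = 24.41/50.28 = 0.4855
Stable ⇔ ρ < 1: YES
Spare capacity = cμ − λ = 50.28 − 24.41 = 25.87/hr

Final: ρ = 0.4855; stable; margin = 25.87/hr


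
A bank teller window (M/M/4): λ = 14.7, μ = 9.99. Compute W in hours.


a = 1.4715; ρ = 0.3679; P₀ = 0.227577
Lq = P₀·a^c·ρ/(c!(1−ρ)²) = 0.04093
Wq = Lq/λ = 0.04093/14.7 = 0.002784 hr
W = Wq + 1/μ = 0.002784 + 0.10010 = 0.10288 hr

Final: 0.10288 hr


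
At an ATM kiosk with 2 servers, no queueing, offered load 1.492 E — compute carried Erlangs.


B(2,1.492) = 0.308744 (Erlang-B)
Carried load = a(1 − B) = 1.492·(1 − 0.308744) = 1.492·0.691256 = 1.0314 E

Final: 1.0314 Erlangs


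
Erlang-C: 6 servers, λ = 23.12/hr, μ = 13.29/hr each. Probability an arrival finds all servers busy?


a = λ/μ = 1.7397; ρ = a/6 = 0.2899
P₀ = 0.175471 (from M/M/c formula)
C(c,a) = [a^c/(c!(1−ρ))]·P₀ = [27.71897/(720·0.7101)]·0.175471
= 0.05422·0.175471 = 0.009514

Final: 0.009514


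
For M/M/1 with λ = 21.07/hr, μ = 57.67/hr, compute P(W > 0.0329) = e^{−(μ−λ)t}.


W ~ Exponential(μ−λ) for M/M/1.
μ − λ = 57.67 − 21.07 = 36.6000
P(W > t) = e^{−(μ−λ)t} = e^{−1.2041} = 0.299950

Final: 0.299950


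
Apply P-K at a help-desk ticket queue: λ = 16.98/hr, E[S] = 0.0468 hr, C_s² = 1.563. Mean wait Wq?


ρ = λ·E[S] = 16.98·0.0468 = 0.7947
E[S²] = E[S]²(1+C_s²) = 0.0468²·(1+1.563) = 0.005614
Wq = λ·E[S²]/(2(1−ρ)) = 16.98·0.005614/(2·0.2053) = 0.23210 hr

Final: 0.23210 hr


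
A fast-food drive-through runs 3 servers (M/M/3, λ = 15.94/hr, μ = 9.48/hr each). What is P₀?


a = λ/μ = 15.94/9.48 = 1.6814; ρ = a/c = 0.5605
Σ_{k=0}^{2} a^k/k! (terms k=0..2) = 1.00000 + 1.68143 + 1.41361 = 4.09505
Tail: a^3/(3!(1−ρ)) = 4.75379/(6·0.4395) = 1.80264
P₀ = 1/(4.09505 + 1.80264) = 1/5.89768 = 0.169558

Final: 0.169558


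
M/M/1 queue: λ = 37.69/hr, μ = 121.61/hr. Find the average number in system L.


ρ = λ/μ = 37.69/121.61 = 0.3099
L = ρ/(1−ρ) = 0.3099/(1 − 0.3099) = 0.3099/0.6901 = 0.4491

Final: 0.4491


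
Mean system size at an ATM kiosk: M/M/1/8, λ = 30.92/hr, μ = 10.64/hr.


ρ = 30.92/10.64 = 2.9060
L = ρ[1 − (K+1)ρ^K + Kρ^(K+1)] / [(1−ρ)(1−ρ^(K+1))]
Numerator: 2.9060·(1 − 9·5086.076151 + 8·14780.213776) = 210593.169963
Denominator: (-1.9060)·(-14779.213776) = 28169.403700
L = 210593.169963/28169.403700 = 7.4760

Final: 7.4760


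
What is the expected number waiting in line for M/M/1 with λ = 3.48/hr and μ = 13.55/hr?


ρ = 3.48/13.55 = 0.2568
Lq = ρ²/(1−ρ) = 0.06596/0.7432 = 0.08875

Final: 0.08875


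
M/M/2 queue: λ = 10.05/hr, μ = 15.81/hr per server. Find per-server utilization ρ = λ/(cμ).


ρ = λ/(cμ) = 10.05/(2·15.81) = 10.05/31.62 = 0.3178

Final: 0.3178


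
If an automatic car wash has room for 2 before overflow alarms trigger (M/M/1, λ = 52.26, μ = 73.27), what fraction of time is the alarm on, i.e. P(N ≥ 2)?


ρ = 52.26/73.27 = 0.7133
P(N ≥ n) = ρ^n = 0.7133^2 = 0.508729

Final: 0.508729


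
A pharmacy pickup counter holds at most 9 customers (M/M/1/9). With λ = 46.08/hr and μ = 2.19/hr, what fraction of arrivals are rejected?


ρ = λ/μ = 46.08/2.19 = 21.0411
P_K = (1−ρ)ρ^K/(1−ρ^(K+1)) = (-20.0411·808379329926.670044)/(1 − 17009186996813.220703)
= -16200807666886.550781/-17009186996812.220703 = 0.952474

Final: 0.952474


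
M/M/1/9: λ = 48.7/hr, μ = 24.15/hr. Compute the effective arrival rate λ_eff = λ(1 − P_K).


ρ = 2.0166; P_K = (1−ρ)ρ^9/(1−ρ^10) = 0.504561
λ_eff = λ(1 − P_K) = 48.7·(1 − 0.504561) = 48.7·0.495439 = 24.1279 /hr

Final: 24.1279 /hr


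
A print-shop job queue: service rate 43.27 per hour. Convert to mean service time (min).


Mean service time = 1/μ = 1/43.27 hour = 0.02311 hour
In minutes: 0.02311 × 60 = 1.3866 min

Final: 1.3866 min


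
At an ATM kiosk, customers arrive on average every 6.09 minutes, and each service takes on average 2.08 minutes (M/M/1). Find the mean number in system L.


λ = 60/6.09 = 9.8522 /hr
μ = 60/2.08 = 28.8462 /hr
ρ = λ/μ = 9.8522/28.8462 = 0.3415
L = ρ/(1−ρ) = 0.3415/0.6585 = 0.5187

Final: 0.5187


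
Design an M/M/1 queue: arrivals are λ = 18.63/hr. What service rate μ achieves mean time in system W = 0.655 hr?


W = 1/(μ−λ) ⇒ μ − λ = 1/W = 1/0.655 = 1.5267
μ = λ + 1/W = 18.63 + 1.5267 = 20.1567 per hr

Final: 20.1567 /hr


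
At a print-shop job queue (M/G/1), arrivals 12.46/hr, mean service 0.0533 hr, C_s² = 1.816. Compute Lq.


ρ = λ·E[S] = 12.46·0.0533 = 0.6641
Lq = ρ²(1+C_s²)/(2(1−ρ)) = 0.4411·(1+1.816)/(2·0.3359)
= 0.4411·2.8160/0.6718 = 1.84887

Final: 1.84887


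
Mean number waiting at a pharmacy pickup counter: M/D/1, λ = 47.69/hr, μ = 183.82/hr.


ρ = 47.69/183.82 = 0.2594
M/D/1: Lq = ρ²/(2(1−ρ)) = 0.06731/(2·0.7406) = 0.04544

Final: 0.04544


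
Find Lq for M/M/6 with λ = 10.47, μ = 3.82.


a = λ/μ = 2.7408; ρ = a/6 = 0.4568
P₀ = 0.063886
Lq = P₀·a^c·ρ / (c!·(1−ρ)²) = 0.063886·423.93562·0.4568/(720·0.29506)
= 0.05824

Final: 0.05824


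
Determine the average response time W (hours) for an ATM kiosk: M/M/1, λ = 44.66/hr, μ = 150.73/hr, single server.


W = 1/(μ−λ) = 1/(150.73 − 44.66) = 1/106.07 = 0.009428 hr

Final: 0.009428 hr


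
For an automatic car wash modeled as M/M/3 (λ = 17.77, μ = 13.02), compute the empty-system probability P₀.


a = λ/μ = 17.77/13.02 = 1.3648; ρ = a/c = 0.4549
Σ_{k=0}^{2} a^k/k! (terms k=0..2) = 1.00000 + 1.36482 + 0.93137 = 3.29619
Tail: a^3/(3!(1−ρ)) = 2.54231/(6·0.5451) = 0.77738
P₀ = 1/(3.29619 + 0.77738) = 1/4.07358 = 0.245484

Final: 0.245484


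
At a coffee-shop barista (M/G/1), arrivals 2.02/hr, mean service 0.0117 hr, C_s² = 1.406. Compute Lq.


ρ = λ·E[S] = 2.02·0.0117 = 0.02363
Lq = ρ²(1+C_s²)/(2(1−ρ)) = 0.0005586·(1+1.406)/(2·0.9764)
= 0.0005586·2.4060/1.9527 = 0.0006882

Final: 0.0006882


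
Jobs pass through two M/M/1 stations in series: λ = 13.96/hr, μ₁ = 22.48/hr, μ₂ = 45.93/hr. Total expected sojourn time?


Each node sees arrival rate λ = 13.96/hr (tandem ⇒ throughput preserved).
W₁ = 1/(μ₁−λ) = 1/(22.48−13.96) = 0.11737 hr
W₂ = 1/(μ₂−λ) = 1/(45.93−13.96) = 0.03128 hr
W_total = W₁ + W₂ = 0.11737 + 0.03128 = 0.14865 hr

Final: 0.14865 hr


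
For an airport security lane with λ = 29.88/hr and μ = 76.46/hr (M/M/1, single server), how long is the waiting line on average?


ρ = 29.88/76.46 = 0.3908
Lq = ρ²/(1−ρ) = 0.1527/0.6092 = 0.2507

Final: 0.2507


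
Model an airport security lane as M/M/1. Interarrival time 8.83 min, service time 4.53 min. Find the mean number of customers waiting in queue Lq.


λ = 60/8.83 = 6.7950 /hr
μ = 60/4.53 = 13.2450 /hr
ρ = λ/μ = 6.7950/13.2450 = 0.5130
Lq = ρ²/(1−ρ) = 0.2632/0.4870 = 0.5405

Final: 0.5405


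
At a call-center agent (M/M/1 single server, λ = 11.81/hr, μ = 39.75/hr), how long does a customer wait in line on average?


ρ = 11.81/39.75 = 0.2971
Wq = ρ/(μ−λ) = 0.2971/(39.75 − 11.81) = 0.2971/27.94 = 0.01063 hr

Final: 0.01063 hr


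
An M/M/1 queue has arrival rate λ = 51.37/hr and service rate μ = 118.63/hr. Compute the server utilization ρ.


ρ = λ/μ = 51.37/118.63 = 0.4330

Final: 0.4330


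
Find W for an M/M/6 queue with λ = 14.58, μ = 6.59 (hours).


a = 2.2124; ρ = 0.3687; P₀ = 0.109135
Lq = P₀·a^c·ρ/(c!(1−ρ)²) = 0.01645
Wq = Lq/λ = 0.01645/14.58 = 0.001128 hr
W = Wq + 1/μ = 0.001128 + 0.15175 = 0.15287 hr

Final: 0.15287 hr


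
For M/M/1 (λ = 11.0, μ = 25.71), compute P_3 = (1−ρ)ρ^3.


ρ = 11.0/25.71 = 0.4278
P_n = (1−ρ)·ρ^n = (1 − 0.4278)·0.4278^3 = 0.5722·0.078320 = 0.044811

Final: 0.044811


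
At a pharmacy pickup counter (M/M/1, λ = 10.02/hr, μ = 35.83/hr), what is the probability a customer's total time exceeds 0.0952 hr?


W ~ Exponential(μ−λ) for M/M/1.
μ − λ = 35.83 − 10.02 = 25.8100
P(W > t) = e^{−(μ−λ)t} = e^{−2.4571} = 0.085682

Final: 0.085682


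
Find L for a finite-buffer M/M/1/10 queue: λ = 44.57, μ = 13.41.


ρ = 44.57/13.41 = 3.3236
L = ρ[1 − (K+1)ρ^K + Kρ^(K+1)] / [(1−ρ)(1−ρ^(K+1))]
Numerator: 3.3236·(1 − 11·164489.644633 + 10·546704.210388) = 12156731.772236
Denominator: (-2.3236)·(-546703.210388) = 1270340.942259
L = 12156731.772236/1270340.942259 = 9.5697

Final: 9.5697


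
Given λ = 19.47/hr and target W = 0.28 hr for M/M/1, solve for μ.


W = 1/(μ−λ) ⇒ μ − λ = 1/W = 1/0.28 = 3.5714
μ = λ + 1/W = 19.47 + 3.5714 = 23.0414 per hr

Final: 23.0414 /hr


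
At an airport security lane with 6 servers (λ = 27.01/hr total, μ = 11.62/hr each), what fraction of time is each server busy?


ρ = λ/(cμ) = 27.01/(6·11.62) = 27.01/69.72 = 0.3874

Final: 0.3874


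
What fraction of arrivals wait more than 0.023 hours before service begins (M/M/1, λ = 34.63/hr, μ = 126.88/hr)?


ρ = 34.63/126.88 = 0.2729
P(Wq > t) = ρ·e^{−(μ−λ)t} = 0.2729·e^{−2.1218}
= 0.2729·0.119822 = 0.032704

Final: 0.032704


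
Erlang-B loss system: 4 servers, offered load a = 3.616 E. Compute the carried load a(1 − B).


B(4,3.616) = 0.272337 (Erlang-B)
Carried load = a(1 − B) = 3.616·(1 − 0.272337) = 3.616·0.727663 = 2.6312 E

Final: 2.6312 Erlangs


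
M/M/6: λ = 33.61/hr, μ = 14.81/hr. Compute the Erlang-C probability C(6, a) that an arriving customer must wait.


a = λ/μ = 2.2694; ρ = a/6 = 0.3782
P₀ = 0.103045 (from M/M/c formula)
C(c,a) = [a^c/(c!(1−ρ))]·P₀ = [136.60944/(720·0.6218)]·0.103045
= 0.30516·0.103045 = 0.031445

Final: 0.031445


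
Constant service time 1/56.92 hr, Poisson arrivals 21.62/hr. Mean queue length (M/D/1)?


ρ = 21.62/56.92 = 0.3798
M/D/1: Lq = ρ²/(2(1−ρ)) = 0.1443/(2·0.6202) = 0.11632

Final: 0.11632


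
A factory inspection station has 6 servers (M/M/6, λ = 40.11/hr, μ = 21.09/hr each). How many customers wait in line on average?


a = λ/μ = 1.9018; ρ = a/6 = 0.3170
P₀ = 0.149130
Lq = P₀·a^c·ρ / (c!·(1−ρ)²) = 0.149130·47.32128·0.3170/(720·0.46652)
= 0.006659

Final: 0.006659


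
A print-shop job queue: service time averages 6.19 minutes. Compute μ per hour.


μ = 1/(service time) in consistent units.
1 hour = 60 min, so μ = 60/6.19 = 9.6931 per hour

Final: 9.6931 /hr


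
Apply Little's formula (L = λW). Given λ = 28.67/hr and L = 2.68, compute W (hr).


W = L/λ = 2.68/28.67 = 0.09348 hr

Final: 0.09348 hr


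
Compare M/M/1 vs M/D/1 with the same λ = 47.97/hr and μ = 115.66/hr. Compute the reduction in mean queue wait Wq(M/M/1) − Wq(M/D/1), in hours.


ρ = 47.97/115.66 = 0.4148
Wq(M/M/1) = ρ/(μ−λ) = 0.4148/67.69 = 0.006127 hr
Wq(M/D/1) = ρ/(2(μ−λ)) = 0.003064 hr
Savings = 0.006127 − 0.003064 = 0.003064 hr

Final: 0.003064 hr


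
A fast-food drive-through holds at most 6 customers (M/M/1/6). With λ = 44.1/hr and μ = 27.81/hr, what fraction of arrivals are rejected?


ρ = λ/μ = 44.1/27.81 = 1.5858
P_K = (1−ρ)ρ^K/(1−ρ^(K+1)) = (-0.5858·15.901043)/(1 − 25.215246)
= -9.314203/-24.215246 = 0.384642

Final: 0.384642


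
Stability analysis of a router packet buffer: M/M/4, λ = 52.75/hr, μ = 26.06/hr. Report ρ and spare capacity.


Total capacity cμ = 4·26.06 = 104.24/hr
ρ = λ/(cμ) = 52.75/104.24 = 0.5060
Stable ⇔ ρ < 1: YES
Spare capacity = cμ − λ = 104.24 − 52.75 = 51.49/hr

Final: ρ = 0.5060; stable; margin = 51.49/hr


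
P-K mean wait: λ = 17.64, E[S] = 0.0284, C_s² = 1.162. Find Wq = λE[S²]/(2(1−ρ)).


ρ = λ·E[S] = 17.64·0.0284 = 0.5010
E[S²] = E[S]²(1+C_s²) = 0.0284²·(1+1.162) = 0.001744
Wq = λ·E[S²]/(2(1−ρ)) = 17.64·0.001744/(2·0.4990) = 0.03082 hr

Final: 0.03082 hr


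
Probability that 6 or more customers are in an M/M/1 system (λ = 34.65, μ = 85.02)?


ρ = 34.65/85.02 = 0.4076
P(N ≥ n) = ρ^n = 0.4076^6 = 0.004582

Final: 0.004582


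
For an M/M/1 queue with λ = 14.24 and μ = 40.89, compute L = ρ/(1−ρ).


ρ = λ/μ = 14.24/40.89 = 0.3483
L = ρ/(1−ρ) = 0.3483/(1 − 0.3483) = 0.3483/0.6517 = 0.5343

Final: 0.5343


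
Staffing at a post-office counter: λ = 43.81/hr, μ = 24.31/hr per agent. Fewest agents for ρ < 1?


Stability requires cμ > λ ⇔ c > λ/μ.
λ/μ = 43.81/24.31 = 1.8021
Minimum integer c = ⌊1.8021⌋ + 1 = 2
Check: 2·24.31 = 48.62 > 43.81, while 1·24.31 = 24.31 ≤ 43.81

Final: 2 servers


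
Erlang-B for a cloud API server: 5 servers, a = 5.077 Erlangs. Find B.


B(c,a) = (a^c/c!) / Σ_{k=0}^{c} a^k/k!
a^5/5! = 28.109594
Σ terms (k=0..5): 1.00000 + 5.07700 + 12.88796 + 21.81073 + 27.68327 + 28.10959 = 96.568562
B = 28.109594/96.568562 = 0.291084

Final: 0.291084


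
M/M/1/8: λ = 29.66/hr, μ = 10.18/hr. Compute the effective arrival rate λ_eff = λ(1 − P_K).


ρ = 2.9136; P_K = (1−ρ)ρ^8/(1−ρ^9) = 0.656820
λ_eff = λ(1 − P_K) = 29.66·(1 − 0.656820) = 29.66·0.343180 = 10.1787 /hr

Final: 10.1787 /hr


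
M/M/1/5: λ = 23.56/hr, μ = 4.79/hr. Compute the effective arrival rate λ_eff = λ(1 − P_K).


ρ = 4.9186; P_K = (1−ρ)ρ^5/(1−ρ^6) = 0.796746
λ_eff = λ(1 − P_K) = 23.56·(1 − 0.796746) = 23.56·0.203254 = 4.7887 /hr

Final: 4.7887 /hr


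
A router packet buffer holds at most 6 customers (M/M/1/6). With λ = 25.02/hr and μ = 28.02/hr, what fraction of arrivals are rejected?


ρ = λ/μ = 25.02/28.02 = 0.8929
P_K = (1−ρ)ρ^K/(1−ρ^(K+1)) = (0.1071·0.506892)/(1 − 0.452621)
= 0.054271/0.547379 = 0.099147

Final: 0.099147


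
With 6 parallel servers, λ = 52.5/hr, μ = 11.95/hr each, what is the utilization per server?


ρ = λ/(cμ) = 52.5/(6·11.95) = 52.5/71.70 = 0.7322

Final: 0.7322


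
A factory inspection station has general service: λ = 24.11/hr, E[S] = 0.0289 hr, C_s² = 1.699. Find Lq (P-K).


ρ = λ·E[S] = 24.11·0.0289 = 0.6968
Lq = ρ²(1+C_s²)/(2(1−ρ)) = 0.4855·(1+1.699)/(2·0.3032)
= 0.4855·2.6990/0.6064 = 2.16075

Final: 2.16075


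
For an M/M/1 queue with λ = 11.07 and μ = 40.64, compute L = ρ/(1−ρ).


ρ = λ/μ = 11.07/40.64 = 0.2724
L = ρ/(1−ρ) = 0.2724/(1 − 0.2724) = 0.2724/0.7276 = 0.3744

Final: 0.3744


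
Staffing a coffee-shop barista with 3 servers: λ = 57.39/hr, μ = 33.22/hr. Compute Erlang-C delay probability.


a = λ/μ = 1.7276; ρ = a/3 = 0.5759
P₀ = 0.160106 (from M/M/c formula)
C(c,a) = [a^c/(c!(1−ρ))]·P₀ = [5.15596/(6·0.4241)]·0.160106
= 2.02604·0.160106 = 0.324380

Final: 0.324380


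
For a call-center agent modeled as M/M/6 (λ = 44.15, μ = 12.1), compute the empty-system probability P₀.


a = λ/μ = 44.15/12.1 = 3.6488; ρ = a/c = 0.6081
Σ_{k=0}^{5} a^k/k! (terms k=0..5) = 1.00000 + 3.64876 + 6.65673 + 8.09627 + 7.38533 + 5.38946 = 32.17655
Tail: a^6/(6!(1−ρ)) = 2359.78277/(720·0.3919) = 8.36361
P₀ = 1/(32.17655 + 8.36361) = 1/40.54016 = 0.024667

Final: 0.024667


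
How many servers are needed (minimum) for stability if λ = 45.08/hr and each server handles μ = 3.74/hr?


Stability requires cμ > λ ⇔ c > λ/μ.
λ/μ = 45.08/3.74 = 12.0535
Minimum integer c = ⌊12.0535⌋ + 1 = 13
Check: 13·3.74 = 48.62 > 45.08, while 12·3.74 = 44.88 ≤ 45.08

Final: 13 servers


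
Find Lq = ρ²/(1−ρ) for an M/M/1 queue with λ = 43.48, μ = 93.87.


ρ = 43.48/93.87 = 0.4632
Lq = ρ²/(1−ρ) = 0.2145/0.5368 = 0.3997

Final: 0.3997


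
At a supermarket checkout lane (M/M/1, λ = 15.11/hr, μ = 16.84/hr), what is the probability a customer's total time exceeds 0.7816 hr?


W ~ Exponential(μ−λ) for M/M/1.
μ − λ = 16.84 − 15.11 = 1.7300
P(W > t) = e^{−(μ−λ)t} = e^{−1.3522} = 0.258679

Final: 0.258679


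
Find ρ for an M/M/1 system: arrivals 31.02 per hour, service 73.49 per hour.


ρ = λ/μ = 31.02/73.49 = 0.4221

Final: 0.4221


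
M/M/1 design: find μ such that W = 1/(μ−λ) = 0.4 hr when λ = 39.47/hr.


W = 1/(μ−λ) ⇒ μ − λ = 1/W = 1/0.4 = 2.5000
μ = λ + 1/W = 39.47 + 2.5000 = 41.9700 per hr

Final: 41.9700 /hr


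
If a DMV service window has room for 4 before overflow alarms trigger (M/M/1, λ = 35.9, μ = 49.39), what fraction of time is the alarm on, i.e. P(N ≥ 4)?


ρ = 35.9/49.39 = 0.7269
P(N ≥ n) = ρ^n = 0.7269^4 = 0.279140

Final: 0.279140


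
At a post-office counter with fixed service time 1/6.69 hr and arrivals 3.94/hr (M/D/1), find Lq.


ρ = 3.94/6.69 = 0.5889
M/D/1: Lq = ρ²/(2(1−ρ)) = 0.3468/(2·0.4111) = 0.42189

Final: 0.42189


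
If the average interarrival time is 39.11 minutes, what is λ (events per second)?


λ = 1/(interarrival time) in consistent units.
1 second = 0.0166667 min, so λ = 0.0166667/39.11 = 0.0004261 per second

Final: 0.0004261 /sec


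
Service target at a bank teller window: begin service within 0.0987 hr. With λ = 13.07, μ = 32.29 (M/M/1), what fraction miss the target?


ρ = 13.07/32.29 = 0.4048
P(Wq > t) = ρ·e^{−(μ−λ)t} = 0.4048·e^{−1.8970}
= 0.4048·0.150016 = 0.060722

Final: 0.060722


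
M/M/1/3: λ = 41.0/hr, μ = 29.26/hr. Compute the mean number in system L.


ρ = 41.0/29.26 = 1.4012
L = ρ[1 − (K+1)ρ^K + Kρ^(K+1)] / [(1−ρ)(1−ρ^(K+1))]
Numerator: 1.4012·(1 − 4·2.751241 + 3·3.855122) = 2.186484
Denominator: (-0.4012)·(-2.855122) = 1.145562
L = 2.186484/1.145562 = 1.9087

Final: 1.9087


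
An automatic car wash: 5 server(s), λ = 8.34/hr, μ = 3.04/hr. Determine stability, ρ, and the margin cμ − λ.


Total capacity cμ = 5·3.04 = 15.20/hr
ρ = λ/(cμ) = 8.34/15.20 = 0.5487
Stable ⇔ ρ < 1: YES
Spare capacity = cμ − λ = 15.20 − 8.34 = 6.86/hr

Final: ρ = 0.5487; stable; margin = 6.86/hr


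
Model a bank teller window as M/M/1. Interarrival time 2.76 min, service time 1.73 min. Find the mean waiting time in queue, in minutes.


λ = 60/2.76 = 21.7391 /hr
μ = 60/1.73 = 34.6821 /hr
ρ = λ/μ = 21.7391/34.6821 = 0.6268
Wq = ρ/(μ−λ) = 0.6268/(34.6821−21.7391) = 0.04843 hr
In minutes: 0.04843·60 = 2.906 min

Final: 2.906 min


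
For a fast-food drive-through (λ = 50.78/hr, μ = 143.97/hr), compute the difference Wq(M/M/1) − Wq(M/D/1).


ρ = 50.78/143.97 = 0.3527
Wq(M/M/1) = ρ/(μ−λ) = 0.3527/93.19 = 0.003785 hr
Wq(M/D/1) = ρ/(2(μ−λ)) = 0.001892 hr
Savings = 0.003785 − 0.001892 = 0.001892 hr

Final: 0.001892 hr


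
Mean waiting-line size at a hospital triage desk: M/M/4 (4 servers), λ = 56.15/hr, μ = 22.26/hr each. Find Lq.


a = λ/μ = 2.5225; ρ = a/4 = 0.6306
P₀ = 0.071707
Lq = P₀·a^c·ρ / (c!·(1−ρ)²) = 0.071707·40.48540·0.6306/(24·0.13644)
= 0.55906

Final: 0.55906


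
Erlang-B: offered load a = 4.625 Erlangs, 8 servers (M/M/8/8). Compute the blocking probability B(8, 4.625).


B(c,a) = (a^c/c!) / Σ_{k=0}^{c} a^k/k!
a^8/8! = 5.192463
Σ terms (k=0..8): 1.00000 + 4.62500 + 10.69531 + 16.48861 + 19.06495 + 17.63508 + 13.59371 + 8.98156 + 5.19246 = 97.276678
B = 5.192463/97.276678 = 0.053378

Final: 0.053378


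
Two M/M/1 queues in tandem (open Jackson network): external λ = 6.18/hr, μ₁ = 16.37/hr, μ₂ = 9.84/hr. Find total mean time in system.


Each node sees arrival rate λ = 6.18/hr (tandem ⇒ throughput preserved).
W₁ = 1/(μ₁−λ) = 1/(16.37−6.18) = 0.09814 hr
W₂ = 1/(μ₂−λ) = 1/(9.84−6.18) = 0.27322 hr
W_total = W₁ + W₂ = 0.09814 + 0.27322 = 0.37136 hr

Final: 0.37136 hr


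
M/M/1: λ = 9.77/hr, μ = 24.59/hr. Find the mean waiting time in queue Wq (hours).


ρ = 9.77/24.59 = 0.3973
Wq = ρ/(μ−λ) = 0.3973/(24.59 − 9.77) = 0.3973/14.82 = 0.02681 hr

Final: 0.02681 hr


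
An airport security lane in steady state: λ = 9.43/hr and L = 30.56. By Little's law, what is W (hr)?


W = L/λ = 30.56/9.43 = 3.2407 hr

Final: 3.2407 hr


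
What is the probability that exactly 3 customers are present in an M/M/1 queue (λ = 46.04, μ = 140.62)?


ρ = 46.04/140.62 = 0.3274
P_n = (1−ρ)·ρ^n = (1 − 0.3274)·0.3274^3 = 0.6726·0.035097 = 0.023606

Final: 0.023606


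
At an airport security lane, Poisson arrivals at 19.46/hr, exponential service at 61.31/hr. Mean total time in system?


W = 1/(μ−λ) = 1/(61.31 − 19.46) = 1/41.85 = 0.02389 hr

Final: 0.02389 hr


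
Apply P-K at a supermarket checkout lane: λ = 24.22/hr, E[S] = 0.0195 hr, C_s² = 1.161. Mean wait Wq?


ρ = λ·E[S] = 24.22·0.0195 = 0.4723
E[S²] = E[S]²(1+C_s²) = 0.0195²·(1+1.161) = 0.0008217
Wq = λ·E[S²]/(2(1−ρ)) = 24.22·0.0008217/(2·0.5277) = 0.01886 hr

Final: 0.01886 hr


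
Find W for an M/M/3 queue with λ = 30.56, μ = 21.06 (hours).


a = 1.4511; ρ = 0.4837; P₀ = 0.222704
Lq = P₀·a^c·ρ/(c!(1−ρ)²) = 0.20579
Wq = Lq/λ = 0.20579/30.56 = 0.006734 hr
W = Wq + 1/μ = 0.006734 + 0.04748 = 0.05422 hr

Final: 0.05422 hr


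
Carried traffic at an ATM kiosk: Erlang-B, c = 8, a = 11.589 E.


B(8,11.589) = 0.406783 (Erlang-B)
Carried load = a(1 − B) = 11.589·(1 − 0.406783) = 11.589·0.593217 = 6.8748 E

Final: 6.8748 Erlangs


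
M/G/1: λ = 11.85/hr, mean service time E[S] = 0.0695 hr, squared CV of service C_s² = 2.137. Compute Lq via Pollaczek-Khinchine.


ρ = λ·E[S] = 11.85·0.0695 = 0.8236
Lq = ρ²(1+C_s²)/(2(1−ρ)) = 0.6783·(1+2.137)/(2·0.1764)
= 0.6783·3.1370/0.3528 = 6.03019

Final: 6.03019


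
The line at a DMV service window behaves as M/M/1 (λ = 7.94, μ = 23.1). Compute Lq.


ρ = 7.94/23.1 = 0.3437
Lq = ρ²/(1−ρ) = 0.1181/0.6563 = 0.1800

Final: 0.1800


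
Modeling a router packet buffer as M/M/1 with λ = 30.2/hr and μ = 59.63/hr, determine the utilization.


ρ = λ/μ = 30.2/59.63 = 0.5065

Final: 0.5065


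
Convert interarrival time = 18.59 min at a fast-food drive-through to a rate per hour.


λ = 1/(interarrival time) in consistent units.
1 hour = 60 min, so λ = 60/18.59 = 3.2275 per hour

Final: 3.2275 /hr


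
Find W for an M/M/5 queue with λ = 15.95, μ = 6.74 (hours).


a = 2.3665; ρ = 0.4733; P₀ = 0.092112
Lq = P₀·a^c·ρ/(c!(1−ρ)²) = 0.09719
Wq = Lq/λ = 0.09719/15.95 = 0.006094 hr
W = Wq + 1/μ = 0.006094 + 0.14837 = 0.15446 hr

Final: 0.15446 hr


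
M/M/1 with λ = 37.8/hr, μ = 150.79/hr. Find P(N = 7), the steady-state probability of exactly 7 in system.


ρ = 37.8/150.79 = 0.2507
P_n = (1−ρ)·ρ^n = (1 − 0.2507)·0.2507^7 = 0.7493·0.00006221 = 0.00004661

Final: 0.00004661


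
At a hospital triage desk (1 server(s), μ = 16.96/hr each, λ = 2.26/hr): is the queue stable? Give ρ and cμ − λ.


Total capacity cμ = 1·16.96 = 16.96/hr
ρ = λ/(cμ) = 2.26/16.96 = 0.1333
Stable ⇔ ρ < 1: YES
Spare capacity = cμ − λ = 16.96 − 2.26 = 14.70/hr

Final: ρ = 0.1333; stable; margin = 14.70/hr


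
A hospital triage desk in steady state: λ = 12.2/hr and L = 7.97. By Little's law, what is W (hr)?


W = L/λ = 7.97/12.2 = 0.6533 hr

Final: 0.6533 hr


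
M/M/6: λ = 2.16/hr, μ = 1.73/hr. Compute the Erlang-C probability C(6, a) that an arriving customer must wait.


a = λ/μ = 1.2486; ρ = a/6 = 0.2081
P₀ = 0.286897 (from M/M/c formula)
C(c,a) = [a^c/(c!(1−ρ))]·P₀ = [3.78831/(720·0.7919)]·0.286897
= 0.006644·0.286897 = 0.001906

Final: 0.001906


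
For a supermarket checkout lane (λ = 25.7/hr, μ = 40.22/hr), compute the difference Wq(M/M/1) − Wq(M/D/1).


ρ = 25.7/40.22 = 0.6390
Wq(M/M/1) = ρ/(μ−λ) = 0.6390/14.52 = 0.04401 hr
Wq(M/D/1) = ρ/(2(μ−λ)) = 0.02200 hr
Savings = 0.04401 − 0.02200 = 0.02200 hr

Final: 0.02200 hr


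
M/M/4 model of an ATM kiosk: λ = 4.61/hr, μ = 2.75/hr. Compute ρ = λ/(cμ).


ρ = λ/(cμ) = 4.61/(4·2.75) = 4.61/11.00 = 0.4191

Final: 0.4191


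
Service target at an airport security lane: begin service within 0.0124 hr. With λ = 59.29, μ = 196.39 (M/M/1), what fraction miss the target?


ρ = 59.29/196.39 = 0.3019
P(Wq > t) = ρ·e^{−(μ−λ)t} = 0.3019·e^{−1.7000}
= 0.3019·0.182676 = 0.055150

Final: 0.055150


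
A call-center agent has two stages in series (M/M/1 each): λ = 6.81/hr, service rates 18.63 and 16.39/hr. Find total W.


Each node sees arrival rate λ = 6.81/hr (tandem ⇒ throughput preserved).
W₁ = 1/(μ₁−λ) = 1/(18.63−6.81) = 0.08460 hr
W₂ = 1/(μ₂−λ) = 1/(16.39−6.81) = 0.10438 hr
W_total = W₁ + W₂ = 0.08460 + 0.10438 = 0.18899 hr

Final: 0.18899 hr


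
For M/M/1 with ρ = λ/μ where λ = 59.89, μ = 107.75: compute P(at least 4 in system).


ρ = 59.89/107.75 = 0.5558
P(N ≥ n) = ρ^n = 0.5558^4 = 0.095444

Final: 0.095444


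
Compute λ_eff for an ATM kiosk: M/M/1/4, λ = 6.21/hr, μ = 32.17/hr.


ρ = 0.1930; P_K = (1−ρ)ρ^4/(1−ρ^5) = 0.001121
λ_eff = λ(1 − P_K) = 6.21·(1 − 0.001121) = 6.21·0.998879 = 6.2030 /hr

Final: 6.2030 /hr


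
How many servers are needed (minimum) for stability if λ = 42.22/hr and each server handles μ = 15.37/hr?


Stability requires cμ > λ ⇔ c > λ/μ.
λ/μ = 42.22/15.37 = 2.7469
Minimum integer c = ⌊2.7469⌋ + 1 = 3
Check: 3·15.37 = 46.11 > 42.22, while 2·15.37 = 30.74 ≤ 42.22

Final: 3 servers


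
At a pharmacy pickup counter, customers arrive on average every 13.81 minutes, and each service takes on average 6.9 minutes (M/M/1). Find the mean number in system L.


λ = 60/13.81 = 4.3447 /hr
μ = 60/6.9 = 8.6957 /hr
ρ = λ/μ = 4.3447/8.6957 = 0.4996
L = ρ/(1−ρ) = 0.4996/0.5004 = 0.9986

Final: 0.9986


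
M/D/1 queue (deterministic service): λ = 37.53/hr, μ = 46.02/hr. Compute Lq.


ρ = 37.53/46.02 = 0.8155
M/D/1: Lq = ρ²/(2(1−ρ)) = 0.6651/(2·0.1845) = 1.80249

Final: 1.80249


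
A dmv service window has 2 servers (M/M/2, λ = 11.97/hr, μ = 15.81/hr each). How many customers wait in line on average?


a = λ/μ = 0.7571; ρ = a/2 = 0.3786
P₀ = 0.450791
Lq = P₀·a^c·ρ / (c!·(1−ρ)²) = 0.450791·0.57322·0.3786/(2·0.38619)
= 0.12665

Final: 0.12665


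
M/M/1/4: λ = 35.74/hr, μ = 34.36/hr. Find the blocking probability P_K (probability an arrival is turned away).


ρ = λ/μ = 35.74/34.36 = 1.0402
P_K = (1−ρ)ρ^K/(1−ρ^(K+1)) = (-0.04016·1.170592)/(1 − 1.217607)
= -0.047014/-0.217607 = 0.216053

Final: 0.216053


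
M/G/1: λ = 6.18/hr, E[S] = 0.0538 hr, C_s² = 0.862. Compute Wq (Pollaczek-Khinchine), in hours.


ρ = λ·E[S] = 6.18·0.0538 = 0.3325
E[S²] = E[S]²(1+C_s²) = 0.0538²·(1+0.862) = 0.005389
Wq = λ·E[S²]/(2(1−ρ)) = 6.18·0.005389/(2·0.6675) = 0.02495 hr

Final: 0.02495 hr


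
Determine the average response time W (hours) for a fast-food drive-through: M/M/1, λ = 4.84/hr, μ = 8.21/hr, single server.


W = 1/(μ−λ) = 1/(8.21 − 4.84) = 1/3.37 = 0.2967 hr

Final: 0.2967 hr


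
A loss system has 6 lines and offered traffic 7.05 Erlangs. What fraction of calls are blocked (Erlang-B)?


B(c,a) = (a^c/c!) / Σ_{k=0}^{c} a^k/k!
a^6/6! = 170.530555
Σ terms (k=0..6): 1.00000 + 7.05000 + 24.85125 + 58.40044 + 102.93077 + 145.13239 + 170.53056 = 509.895401
B = 170.530555/509.895401 = 0.334442

Final: 0.334442


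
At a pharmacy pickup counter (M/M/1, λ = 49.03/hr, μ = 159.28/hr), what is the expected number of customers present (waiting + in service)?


ρ = λ/μ = 49.03/159.28 = 0.3078
L = ρ/(1−ρ) = 0.3078/(1 − 0.3078) = 0.3078/0.6922 = 0.4447

Final: 0.4447


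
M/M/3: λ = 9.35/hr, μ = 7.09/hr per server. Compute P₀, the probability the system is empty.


a = λ/μ = 9.35/7.09 = 1.3188; ρ = a/c = 0.4396
Σ_{k=0}^{2} a^k/k! (terms k=0..2) = 1.00000 + 1.31876 + 0.86956 = 3.18832
Tail: a^3/(3!(1−ρ)) = 2.29349/(6·0.5604) = 0.68208
P₀ = 1/(3.18832 + 0.68208) = 1/3.87040 = 0.258371

Final: 0.258371


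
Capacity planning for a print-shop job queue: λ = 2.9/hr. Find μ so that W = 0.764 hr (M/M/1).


W = 1/(μ−λ) ⇒ μ − λ = 1/W = 1/0.764 = 1.3089
μ = λ + 1/W = 2.9 + 1.3089 = 4.2089 per hr

Final: 4.2089 /hr


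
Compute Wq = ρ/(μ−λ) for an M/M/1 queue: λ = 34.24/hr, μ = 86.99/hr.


ρ = 34.24/86.99 = 0.3936
Wq = ρ/(μ−λ) = 0.3936/(86.99 − 34.24) = 0.3936/52.75 = 0.007462 hr

Final: 0.007462 hr


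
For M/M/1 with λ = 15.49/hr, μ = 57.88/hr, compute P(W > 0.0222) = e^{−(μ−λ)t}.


W ~ Exponential(μ−λ) for M/M/1.
μ − λ = 57.88 − 15.49 = 42.3900
P(W > t) = e^{−(μ−λ)t} = e^{−0.9411} = 0.390215

Final: 0.390215


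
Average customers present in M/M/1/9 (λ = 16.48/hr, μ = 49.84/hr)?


ρ = 16.48/49.84 = 0.3307
L = ρ[1 − (K+1)ρ^K + Kρ^(K+1)] / [(1−ρ)(1−ρ^(K+1))]
Numerator: 0.3307·(1 − 10·0.00004725 + 9·0.00001562) = 0.330548
Denominator: (0.6693)·(0.999984) = 0.669331
L = 0.330548/0.669331 = 0.4938

Final: 0.4938


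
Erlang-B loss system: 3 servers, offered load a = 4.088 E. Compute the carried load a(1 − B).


B(3,4.088) = 0.458566 (Erlang-B)
Carried load = a(1 − B) = 4.088·(1 − 0.458566) = 4.088·0.541434 = 2.2134 E

Final: 2.2134 Erlangs


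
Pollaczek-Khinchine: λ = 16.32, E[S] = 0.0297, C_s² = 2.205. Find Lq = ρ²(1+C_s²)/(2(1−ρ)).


ρ = λ·E[S] = 16.32·0.0297 = 0.4847
Lq = ρ²(1+C_s²)/(2(1−ρ)) = 0.2349·(1+2.205)/(2·0.5153)
= 0.2349·3.2050/1.0306 = 0.73062

Final: 0.73062
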